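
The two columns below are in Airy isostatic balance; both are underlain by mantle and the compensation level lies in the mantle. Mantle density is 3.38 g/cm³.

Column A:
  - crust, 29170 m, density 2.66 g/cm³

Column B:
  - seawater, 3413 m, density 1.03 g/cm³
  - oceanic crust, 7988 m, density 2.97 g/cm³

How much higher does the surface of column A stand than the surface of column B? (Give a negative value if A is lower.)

For any compensation level in the mantle, the mantle terms cancel and isostasy reduces to e = (Σt_A − Σt_B) − (Σ(ρt)_A − Σ(ρt)_B) / ρ_m.
Σt_A = 29170 m; Σt_B = 11401 m; Σ(ρt)_A = 77592.2; Σ(ρt)_B = 27239.75 (in m·g/cm³).
e = (29170 − 11401) − (77592.2 − 27239.75) / 3.38 = 2870 m.

2870 m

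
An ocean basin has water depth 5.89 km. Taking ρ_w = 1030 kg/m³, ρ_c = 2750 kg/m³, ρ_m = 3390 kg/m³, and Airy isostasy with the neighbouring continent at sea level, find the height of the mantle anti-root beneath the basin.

15.8 km

Isostatic balance requires: replacing crust with seawater at the top is compensated by replacing crust with mantle at the base: d (ρ_c − ρ_w) = a (ρ_m − ρ_c).
a = d (ρ_c − ρ_w)/(ρ_m − ρ_c) = 5.89 km × 1720/640 = 15.8 km.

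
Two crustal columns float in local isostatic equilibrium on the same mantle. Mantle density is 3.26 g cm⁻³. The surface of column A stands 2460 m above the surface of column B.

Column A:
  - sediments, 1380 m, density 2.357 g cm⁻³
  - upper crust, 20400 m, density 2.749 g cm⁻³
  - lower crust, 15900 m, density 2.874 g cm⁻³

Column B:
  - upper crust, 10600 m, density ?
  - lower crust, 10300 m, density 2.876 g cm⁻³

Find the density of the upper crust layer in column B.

2.71 g cm⁻³

Take the compensation level at the base of the deeper column (depth z_c below the surface of column A) and equate Σ ρ_i t_i down to z_c; mantle fills any gap and the z_c terms cancel.
Column A: 1380×2.357 + 20400×2.749 + 15900×2.874 + (z_c − 37680)×3.26
Column B: 2460×0 + 10600×ρ + 10300×2.876 + (z_c − 2460 − 20900)×3.26
The z_c×3.26 term appears on both sides and cancels. Collect the known terms of each column as K = Σ(ρt)_known − 3.26 × (depth of known layers): K_A = 105028.86 − 3.26×37680 = −17807.94; K_B = 29622.8 − 3.26×(2460 + 20900) = −46530.8.
Balance: K_A = K_B + 10600×ρ, so ρ = (K_A − K_B)/10600 = 28722.9/10600 = 2.71 g cm⁻³.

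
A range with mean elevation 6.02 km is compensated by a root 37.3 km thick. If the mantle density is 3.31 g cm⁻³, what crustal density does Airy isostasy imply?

ρ_c h = (ρ_m − ρ_c) r → ρ_c (h + r) = ρ_m r → ρ_c = ρ_m r / (h + r).
ρ_c = 3.31 × 37.3 km / (6.02 km + 37.3 km) = 2.85 g cm⁻³.

2.85 g cm⁻³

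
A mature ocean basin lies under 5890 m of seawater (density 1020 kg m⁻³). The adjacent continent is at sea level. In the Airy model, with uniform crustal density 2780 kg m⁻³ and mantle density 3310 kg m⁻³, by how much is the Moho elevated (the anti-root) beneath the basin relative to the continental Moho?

19600 m

By Archimedes' principle applied to the lithosphere: replacing crust with seawater at the top is compensated by replacing crust with mantle at the base: d (ρ_c − ρ_w) = a (ρ_m − ρ_c).
a = d (ρ_c − ρ_w)/(ρ_m − ρ_c) = 5890 m × 1760/530 = 19600 m.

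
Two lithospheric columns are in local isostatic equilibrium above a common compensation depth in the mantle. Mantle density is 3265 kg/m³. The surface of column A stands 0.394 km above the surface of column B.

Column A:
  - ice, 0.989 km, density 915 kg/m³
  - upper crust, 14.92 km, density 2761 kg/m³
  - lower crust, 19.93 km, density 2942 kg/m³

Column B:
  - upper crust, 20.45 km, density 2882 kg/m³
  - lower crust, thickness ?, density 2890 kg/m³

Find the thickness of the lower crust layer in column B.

19.1 km

Take the compensation level at the base of the deeper column (depth z_c below the surface of column A) and equate Σ ρ_i t_i down to z_c; mantle fills any gap and the z_c terms cancel.
Column A: 0.989×915 + 14.92×2761 + 19.93×2942 + (z_c − 35.839)×3265
Column B: 0.394×0 + 20.45×2882 + x×2890 + (z_c − 0.394 − 20.45 − x)×3265
The z_c×3265 term appears on both sides and cancels. Collect the known terms of each column as K = Σ(ρt)_known − 3265 × (depth of known layers): K_A = 100733.115 − 3265×35.839 = −16281.22; K_B = 58936.9 − 3265×(0.394 + 20.45) = −9118.76.
Balance: K_A = K_B − x×(3265 − 2890), so x = (K_B − K_A)/(3265 − 2890) = 7162.46/375 = 19.1 km.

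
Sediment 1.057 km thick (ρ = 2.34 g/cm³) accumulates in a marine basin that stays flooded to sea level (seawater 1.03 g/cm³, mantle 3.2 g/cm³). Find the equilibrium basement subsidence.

0.638 km

Submarine loading: the sediment displaces seawater, and the subsidence is in turn flooded, so s (ρ_m − ρ_w) = t (ρ_sed − ρ_w).
s = 1.057 km × (2.34 − 1.03) / (3.2 − 1.03) = 0.638 km.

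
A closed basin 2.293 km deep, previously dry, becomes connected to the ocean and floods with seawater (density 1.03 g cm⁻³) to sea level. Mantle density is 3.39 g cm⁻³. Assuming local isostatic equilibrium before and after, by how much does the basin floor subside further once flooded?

After flooding the water column is d + s deep. Its weight must equal the weight of mantle displaced by the extra subsidence s: (d + s) ρ_w = s ρ_m.
s = d ρ_w / (ρ_m − ρ_w) = 2.293 km × 1.03/(3.39 − 1.03) = 1 km.

1 km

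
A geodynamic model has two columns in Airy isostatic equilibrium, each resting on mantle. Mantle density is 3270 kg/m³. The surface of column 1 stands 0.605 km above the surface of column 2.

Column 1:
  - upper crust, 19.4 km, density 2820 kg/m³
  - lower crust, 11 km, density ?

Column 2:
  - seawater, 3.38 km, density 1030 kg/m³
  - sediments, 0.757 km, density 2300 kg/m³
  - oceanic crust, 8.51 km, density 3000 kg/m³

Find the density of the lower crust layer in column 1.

Take the compensation level at the base of the deeper column (depth z_c below the surface of column 1) and equate Σ ρ_i t_i down to z_c; mantle fills any gap and the z_c terms cancel.
Column 1: 19.4×2820 + 11×ρ + (z_c − 30.4)×3270
Column 2: 0.605×0 + 3.38×1030 + 0.757×2300 + 8.51×3000 + (z_c − 0.605 − 12.647)×3270
The z_c×3270 term appears on both sides and cancels. Collect the known terms of each column as K = Σ(ρt)_known − 3270 × (depth of known layers): K_1 = 54708 − 3270×30.4 = −44700; K_2 = 30752.5 − 3270×(0.605 + 12.647) = −12581.54.
Balance: K_1 + 11×ρ = K_2, so ρ = (K_2 − K_1)/11 = 32118.5/11 = 2920 kg/m³.

2920 kg/m³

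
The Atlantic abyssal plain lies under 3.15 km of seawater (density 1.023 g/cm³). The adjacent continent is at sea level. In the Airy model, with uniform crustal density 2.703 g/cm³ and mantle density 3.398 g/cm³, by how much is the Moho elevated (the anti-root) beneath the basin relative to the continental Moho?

Isostatic balance requires: replacing crust with seawater at the top is compensated by replacing crust with mantle at the base: d (ρ_c − ρ_w) = a (ρ_m − ρ_c).
a = d (ρ_c − ρ_w)/(ρ_m − ρ_c) = 3.15 km × 1.68/0.695 = 7.61 km.

7.61 km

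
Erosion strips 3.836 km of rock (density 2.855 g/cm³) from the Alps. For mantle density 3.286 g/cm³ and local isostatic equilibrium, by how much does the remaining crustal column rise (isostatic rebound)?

3.33 km

Unloading: uplift u = e ρ_c/ρ_m = 3.836 km × 2.855/3.286 = 3.33 km.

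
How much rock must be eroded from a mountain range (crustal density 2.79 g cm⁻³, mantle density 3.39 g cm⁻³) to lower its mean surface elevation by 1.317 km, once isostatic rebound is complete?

Net drop Δ = e − u = e − e ρ_c/ρ_m = e (ρ_m − ρ_c)/ρ_m.
e = Δ ρ_m/(ρ_m − ρ_c) = 1.317 km × 3.39/0.6 = 7.44 km.

7.44 km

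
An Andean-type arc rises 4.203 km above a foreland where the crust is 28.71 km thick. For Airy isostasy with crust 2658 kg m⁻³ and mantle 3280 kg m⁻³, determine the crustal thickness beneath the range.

50.9 km

Root depth r = h ρ_c / (ρ_m − ρ_c) = 4.203 km × 2658 / 622 = 17.96 km.
Total thickness = T + h + r = 28.71 km + 4.203 km + 17.96 km = 50.9 km.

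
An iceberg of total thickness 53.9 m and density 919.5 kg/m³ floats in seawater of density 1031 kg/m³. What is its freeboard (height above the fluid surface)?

Floating equilibrium: submerged depth d = t ρ_obj/ρ_fluid = 53.9 m × 919.5/1031 = 48.07 m.
Freeboard = t − d = 53.9 m − 48.07 m = 5.83 m.

5.83 m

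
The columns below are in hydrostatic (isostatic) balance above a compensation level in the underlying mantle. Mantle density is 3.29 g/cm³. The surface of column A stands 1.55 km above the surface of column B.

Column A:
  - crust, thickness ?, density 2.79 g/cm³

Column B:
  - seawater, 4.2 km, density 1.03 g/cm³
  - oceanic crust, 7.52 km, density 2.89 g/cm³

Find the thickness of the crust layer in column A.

Take the compensation level at the base of the deeper column (depth z_c below the surface of column A) and equate Σ ρ_i t_i down to z_c; mantle fills any gap and the z_c terms cancel.
Column A: x×2.79 + (z_c − 0 − x)×3.29
Column B: 1.55×0 + 4.2×1.03 + 7.52×2.89 + (z_c − 1.55 − 11.72)×3.29
The z_c×3.29 term appears on both sides and cancels. Collect the known terms of each column as K = Σ(ρt)_known − 3.29 × (depth of known layers): K_A = 0 − 3.29×0 = 0; K_B = 26.0588 − 3.29×(1.55 + 11.72) = −17.5995.
Balance: K_A − x×(3.29 − 2.79) = K_B, so x = (K_A − K_B)/(3.29 − 2.79) = 17.5995/0.5 = 35.2 km.

35.2 km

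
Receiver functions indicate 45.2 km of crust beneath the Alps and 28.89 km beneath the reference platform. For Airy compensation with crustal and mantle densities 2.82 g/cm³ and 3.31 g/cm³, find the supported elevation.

2.41 km

Excess crust Δ = 45.2 km − 28.89 km = 16.31 km, split between elevation h and root r with h + r = Δ.
Airy balance ρ_c h = (ρ_m − ρ_c) r gives r = h ρ_c/(ρ_m − ρ_c), so h (1 + ρ_c/(ρ_m − ρ_c)) = Δ, i.e. h = Δ (ρ_m − ρ_c)/ρ_m.
h = 16.31 km × 0.49/3.31 = 2.41 km.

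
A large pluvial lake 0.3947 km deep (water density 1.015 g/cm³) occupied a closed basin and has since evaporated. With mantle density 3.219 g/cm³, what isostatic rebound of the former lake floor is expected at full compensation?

0.124 km

u = d ρ_w/ρ_m = 0.3947 km × 1.015/3.219 = 0.124 km.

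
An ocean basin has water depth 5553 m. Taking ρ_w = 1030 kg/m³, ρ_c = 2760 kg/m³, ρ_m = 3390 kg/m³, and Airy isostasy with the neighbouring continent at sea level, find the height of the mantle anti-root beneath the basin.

Balancing pressure at the compensation depth: replacing crust with seawater at the top is compensated by replacing crust with mantle at the base: d (ρ_c − ρ_w) = a (ρ_m − ρ_c).
a = d (ρ_c − ρ_w)/(ρ_m − ρ_c) = 5553 m × 1730/630 = 15200 m.

15200 m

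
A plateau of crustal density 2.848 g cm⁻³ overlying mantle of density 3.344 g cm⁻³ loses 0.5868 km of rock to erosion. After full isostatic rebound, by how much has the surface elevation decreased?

0.087 km

Rebound u = e ρ_c/ρ_m = 0.5868 km × 2.848/3.344 = 0.4998 km.
Net surface drop = e − u = 0.5868 km − 0.4998 km = e (ρ_m − ρ_c)/ρ_m = 0.087 km.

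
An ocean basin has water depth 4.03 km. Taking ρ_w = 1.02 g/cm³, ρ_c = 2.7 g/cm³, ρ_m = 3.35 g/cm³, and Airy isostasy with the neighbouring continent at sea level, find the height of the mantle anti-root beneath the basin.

10.4 km

Equating mass per unit area of the two columns: replacing crust with seawater at the top is compensated by replacing crust with mantle at the base: d (ρ_c − ρ_w) = a (ρ_m − ρ_c).
a = d (ρ_c − ρ_w)/(ρ_m − ρ_c) = 4.03 km × 1.68/0.65 = 10.4 km.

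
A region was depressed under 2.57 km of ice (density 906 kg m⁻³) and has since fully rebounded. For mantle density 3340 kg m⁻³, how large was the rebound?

Removing the load lets mantle flow back in; uplift u satisfies ρ_ice t = ρ_m u.
u = t ρ_ice/ρ_m = 2.57 km × 906/3340 = 0.697 km.

0.697 km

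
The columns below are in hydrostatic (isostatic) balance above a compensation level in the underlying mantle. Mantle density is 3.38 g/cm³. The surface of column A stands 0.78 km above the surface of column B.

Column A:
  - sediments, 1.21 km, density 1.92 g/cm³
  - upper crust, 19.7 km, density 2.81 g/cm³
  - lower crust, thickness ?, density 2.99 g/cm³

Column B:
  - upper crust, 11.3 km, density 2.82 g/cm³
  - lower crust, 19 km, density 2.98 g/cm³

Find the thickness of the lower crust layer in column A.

9.15 km

Take the compensation level at the base of the deeper column (depth z_c below the surface of column A) and equate Σ ρ_i t_i down to z_c; mantle fills any gap and the z_c terms cancel.
Column A: 1.21×1.92 + 19.7×2.81 + x×2.99 + (z_c − 20.91 − x)×3.38
Column B: 0.78×0 + 11.3×2.82 + 19×2.98 + (z_c − 0.78 − 30.3)×3.38
The z_c×3.38 term appears on both sides and cancels. Collect the known terms of each column as K = Σ(ρt)_known − 3.38 × (depth of known layers): K_A = 57.6802 − 3.38×20.91 = −12.9956; K_B = 88.486 − 3.38×(0.78 + 30.3) = −16.5644.
Balance: K_A − x×(3.38 − 2.99) = K_B, so x = (K_A − K_B)/(3.38 − 2.99) = 3.5688/0.39 = 9.15 km.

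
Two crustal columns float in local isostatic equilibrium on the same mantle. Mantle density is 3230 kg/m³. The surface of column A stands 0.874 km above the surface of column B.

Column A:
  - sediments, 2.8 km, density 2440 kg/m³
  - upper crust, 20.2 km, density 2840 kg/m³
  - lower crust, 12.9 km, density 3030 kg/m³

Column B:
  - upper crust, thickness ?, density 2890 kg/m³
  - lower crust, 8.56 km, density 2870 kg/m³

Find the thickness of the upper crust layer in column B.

Take the compensation level at the base of the deeper column (depth z_c below the surface of column A) and equate Σ ρ_i t_i down to z_c; mantle fills any gap and the z_c terms cancel.
Column A: 2.8×2440 + 20.2×2840 + 12.9×3030 + (z_c − 35.9)×3230
Column B: 0.874×0 + x×2890 + 8.56×2870 + (z_c − 0.874 − 8.56 − x)×3230
The z_c×3230 term appears on both sides and cancels. Collect the known terms of each column as K = Σ(ρt)_known − 3230 × (depth of known layers): K_A = 103287 − 3230×35.9 = −12670; K_B = 24567.2 − 3230×(0.874 + 8.56) = −5904.62.
Balance: K_A = K_B − x×(3230 − 2890), so x = (K_B − K_A)/(3230 − 2890) = 6765.38/340 = 19.9 km.

19.9 km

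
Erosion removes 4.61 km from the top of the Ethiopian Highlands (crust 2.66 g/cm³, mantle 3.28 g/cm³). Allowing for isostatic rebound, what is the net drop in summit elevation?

0.871 km

Rebound u = e ρ_c/ρ_m = 4.61 km × 2.66/3.28 = 3.739 km.
Net surface drop = e − u = 4.61 km − 3.739 km = e (ρ_m − ρ_c)/ρ_m = 0.871 km.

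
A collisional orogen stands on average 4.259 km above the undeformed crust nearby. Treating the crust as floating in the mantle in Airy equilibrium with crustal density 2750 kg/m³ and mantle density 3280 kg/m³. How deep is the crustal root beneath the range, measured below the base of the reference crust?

Isostatic balance requires: the weight of the topography is balanced by the buoyancy of the root, ρ_c h = (ρ_m − ρ_c) r.
r = h · ρ_c / (ρ_m − ρ_c) = 4.259 km × 2750 / (3280 − 2750) = 22.1 km.

22.1 km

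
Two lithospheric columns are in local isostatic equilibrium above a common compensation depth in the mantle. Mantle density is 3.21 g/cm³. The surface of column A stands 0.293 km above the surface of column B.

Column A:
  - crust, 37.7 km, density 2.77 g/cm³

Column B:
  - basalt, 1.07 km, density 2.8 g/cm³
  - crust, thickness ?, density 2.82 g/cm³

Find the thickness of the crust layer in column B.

Take the compensation level at the base of the deeper column (depth z_c below the surface of column A) and equate Σ ρ_i t_i down to z_c; mantle fills any gap and the z_c terms cancel.
Column A: 37.7×2.77 + (z_c − 37.7)×3.21
Column B: 0.293×0 + 1.07×2.8 + x×2.82 + (z_c − 0.293 − 1.07 − x)×3.21
The z_c×3.21 term appears on both sides and cancels. Collect the known terms of each column as K = Σ(ρt)_known − 3.21 × (depth of known layers): K_A = 104.429 − 3.21×37.7 = −16.588; K_B = 2.996 − 3.21×(0.293 + 1.07) = −1.37923.
Balance: K_A = K_B − x×(3.21 − 2.82), so x = (K_B − K_A)/(3.21 − 2.82) = 15.2088/0.39 = 39 km.

39 km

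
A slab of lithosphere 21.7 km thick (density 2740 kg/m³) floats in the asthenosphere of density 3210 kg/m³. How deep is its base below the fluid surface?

18.5 km

Draft d = t ρ_obj/ρ_fluid = 21.7 km × 2740/3210 = 18.5 km.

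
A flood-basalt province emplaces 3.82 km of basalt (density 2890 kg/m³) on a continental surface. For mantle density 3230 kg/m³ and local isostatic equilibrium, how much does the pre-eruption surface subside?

Subaerial loading: s = t ρ_load / ρ_m.
s = 3.82 km × 2890/3230 = 3.42 km.

3.42 km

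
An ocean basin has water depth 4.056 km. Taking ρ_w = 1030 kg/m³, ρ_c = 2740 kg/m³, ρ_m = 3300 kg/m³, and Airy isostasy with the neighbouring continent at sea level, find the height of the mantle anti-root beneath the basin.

12.4 km

For local isostatic compensation: replacing crust with seawater at the top is compensated by replacing crust with mantle at the base: d (ρ_c − ρ_w) = a (ρ_m − ρ_c).
a = d (ρ_c − ρ_w)/(ρ_m − ρ_c) = 4.056 km × 1710/560 = 12.4 km.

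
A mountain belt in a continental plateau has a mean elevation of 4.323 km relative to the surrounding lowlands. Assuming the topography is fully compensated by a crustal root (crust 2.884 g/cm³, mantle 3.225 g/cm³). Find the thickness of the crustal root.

36.6 km

For local isostatic compensation: the weight of the topography is balanced by the buoyancy of the root, ρ_c h = (ρ_m − ρ_c) r.
r = h · ρ_c / (ρ_m − ρ_c) = 4.323 km × 2.884 / (3.225 − 2.884) = 36.6 km.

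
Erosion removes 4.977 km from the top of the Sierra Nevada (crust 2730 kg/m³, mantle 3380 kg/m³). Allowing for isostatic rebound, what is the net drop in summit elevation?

Rebound u = e ρ_c/ρ_m = 4.977 km × 2730/3380 = 4.02 km.
Net surface drop = e − u = 4.977 km − 4.02 km = e (ρ_m − ρ_c)/ρ_m = 0.957 km.

0.957 km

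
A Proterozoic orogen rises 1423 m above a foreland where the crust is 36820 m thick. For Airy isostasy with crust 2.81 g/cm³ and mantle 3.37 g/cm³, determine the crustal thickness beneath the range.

Root depth r = h ρ_c / (ρ_m − ρ_c) = 1423 m × 2.81 / 0.56 = 7140 m.
Total thickness = T + h + r = 36820 m + 1423 m + 7140 m = 45400 m.

45400 m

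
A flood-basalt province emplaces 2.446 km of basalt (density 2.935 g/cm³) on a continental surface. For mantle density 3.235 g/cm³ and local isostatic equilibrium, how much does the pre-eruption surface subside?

2.22 km

Subaerial loading: s = t ρ_load / ρ_m.
s = 2.446 km × 2.935/3.235 = 2.22 km.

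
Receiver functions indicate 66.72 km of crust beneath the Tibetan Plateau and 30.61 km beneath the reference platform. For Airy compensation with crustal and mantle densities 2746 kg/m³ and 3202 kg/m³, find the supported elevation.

Excess crust Δ = 66.72 km − 30.61 km = 36.11 km, split between elevation h and root r with h + r = Δ.
Airy balance ρ_c h = (ρ_m − ρ_c) r gives r = h ρ_c/(ρ_m − ρ_c), so h (1 + ρ_c/(ρ_m − ρ_c)) = Δ, i.e. h = Δ (ρ_m − ρ_c)/ρ_m.
h = 36.11 km × 456/3202 = 5.14 km.

5.14 km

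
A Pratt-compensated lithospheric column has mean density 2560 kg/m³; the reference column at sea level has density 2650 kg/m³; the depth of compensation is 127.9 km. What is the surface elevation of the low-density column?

4.5 km

ρ_ref D = ρ (D + h) → h = D (ρ_ref − ρ)/ρ.
h = 127.9 km × (2650 − 2560)/2560 = 4.5 km.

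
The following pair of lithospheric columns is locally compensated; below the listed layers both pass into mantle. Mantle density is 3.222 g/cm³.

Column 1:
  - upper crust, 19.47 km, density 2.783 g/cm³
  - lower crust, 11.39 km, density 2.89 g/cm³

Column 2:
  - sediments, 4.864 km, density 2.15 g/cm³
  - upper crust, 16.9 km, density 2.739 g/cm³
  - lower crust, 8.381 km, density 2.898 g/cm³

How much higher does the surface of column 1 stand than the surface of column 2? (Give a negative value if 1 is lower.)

For any compensation level in the mantle, the mantle terms cancel and isostasy reduces to e = (Σt_1 − Σt_2) − (Σ(ρt)_1 − Σ(ρt)_2) / ρ_m.
Σt_1 = 30.86 km; Σt_2 = 30.145 km; Σ(ρt)_1 = 87.10211; Σ(ρt)_2 = 81.034838 (in km·g/cm³).
e = (30.86 − 30.145) − (87.10211 − 81.034838) / 3.222 = −1.17 km.

−1.17 km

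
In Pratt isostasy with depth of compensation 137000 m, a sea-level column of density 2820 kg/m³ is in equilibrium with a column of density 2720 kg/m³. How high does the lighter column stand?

5040 m

ρ_ref D = ρ (D + h) → h = D (ρ_ref − ρ)/ρ.
h = 137000 m × (2820 − 2720)/2720 = 5040 m.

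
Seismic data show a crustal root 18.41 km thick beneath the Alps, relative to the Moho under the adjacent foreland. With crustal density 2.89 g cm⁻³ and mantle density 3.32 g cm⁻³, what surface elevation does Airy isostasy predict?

Balancing pressure at the compensation depth: ρ_c h = (ρ_m − ρ_c) r.
h = r (ρ_m − ρ_c) / ρ_c = 18.41 km × (3.32 − 2.89) / 2.89 = 2.74 km.

2.74 km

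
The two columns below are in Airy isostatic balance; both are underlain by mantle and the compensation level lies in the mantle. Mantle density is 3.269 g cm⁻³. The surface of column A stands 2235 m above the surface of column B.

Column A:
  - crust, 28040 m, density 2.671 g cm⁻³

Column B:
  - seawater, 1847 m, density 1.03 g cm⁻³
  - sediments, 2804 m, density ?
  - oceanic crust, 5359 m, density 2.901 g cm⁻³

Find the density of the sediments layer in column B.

Take the compensation level at the base of the deeper column (depth z_c below the surface of column A) and equate Σ ρ_i t_i down to z_c; mantle fills any gap and the z_c terms cancel.
Column A: 28040×2.671 + (z_c − 28040)×3.269
Column B: 2235×0 + 1847×1.03 + 2804×ρ + 5359×2.901 + (z_c − 2235 − 10010)×3.269
The z_c×3.269 term appears on both sides and cancels. Collect the known terms of each column as K = Σ(ρt)_known − 3.269 × (depth of known layers): K_A = 74894.84 − 3.269×28040 = −16767.92; K_B = 17448.869 − 3.269×(2235 + 10010) = −22580.036.
Balance: K_A = K_B + 2804×ρ, so ρ = (K_A − K_B)/2804 = 5812.12/2804 = 2.07 g cm⁻³.

2.07 g cm⁻³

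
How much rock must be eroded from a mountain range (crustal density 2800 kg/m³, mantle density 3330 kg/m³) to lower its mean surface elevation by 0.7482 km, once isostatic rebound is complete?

4.7 km

Net drop Δ = e − u = e − e ρ_c/ρ_m = e (ρ_m − ρ_c)/ρ_m.
e = Δ ρ_m/(ρ_m − ρ_c) = 0.7482 km × 3330/530 = 4.7 km.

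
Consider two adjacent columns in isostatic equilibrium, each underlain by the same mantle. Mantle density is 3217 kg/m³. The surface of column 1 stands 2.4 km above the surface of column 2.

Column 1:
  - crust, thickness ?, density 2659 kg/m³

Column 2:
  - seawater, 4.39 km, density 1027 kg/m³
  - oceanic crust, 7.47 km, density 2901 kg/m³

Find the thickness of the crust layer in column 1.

35.3 km

Take the compensation level at the base of the deeper column (depth z_c below the surface of column 1) and equate Σ ρ_i t_i down to z_c; mantle fills any gap and the z_c terms cancel.
Column 1: x×2659 + (z_c − 0 − x)×3217
Column 2: 2.4×0 + 4.39×1027 + 7.47×2901 + (z_c − 2.4 − 11.86)×3217
The z_c×3217 term appears on both sides and cancels. Collect the known terms of each column as K = Σ(ρt)_known − 3217 × (depth of known layers): K_1 = 0 − 3217×0 = 0; K_2 = 26179 − 3217×(2.4 + 11.86) = −19695.42.
Balance: K_1 − x×(3217 − 2659) = K_2, so x = (K_1 − K_2)/(3217 − 2659) = 19695.4/558 = 35.3 km.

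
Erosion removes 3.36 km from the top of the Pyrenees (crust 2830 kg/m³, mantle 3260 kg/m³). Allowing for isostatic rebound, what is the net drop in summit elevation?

0.443 km

Rebound u = e ρ_c/ρ_m = 3.36 km × 2830/3260 = 2.917 km.
Net surface drop = e − u = 3.36 km − 2.917 km = e (ρ_m − ρ_c)/ρ_m = 0.443 km.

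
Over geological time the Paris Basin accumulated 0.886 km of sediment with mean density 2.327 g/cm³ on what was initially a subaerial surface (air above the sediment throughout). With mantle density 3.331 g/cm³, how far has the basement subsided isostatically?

0.619 km

Subaerial load: s = t ρ_sed / ρ_m = 0.886 km × 2.327/3.331 = 0.619 km.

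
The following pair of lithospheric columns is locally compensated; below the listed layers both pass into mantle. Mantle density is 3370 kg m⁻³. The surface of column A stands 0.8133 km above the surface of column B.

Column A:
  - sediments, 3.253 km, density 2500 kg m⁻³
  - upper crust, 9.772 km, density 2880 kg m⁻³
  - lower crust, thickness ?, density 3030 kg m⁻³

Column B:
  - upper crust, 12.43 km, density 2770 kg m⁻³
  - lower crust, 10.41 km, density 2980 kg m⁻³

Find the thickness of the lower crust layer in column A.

Take the compensation level at the base of the deeper column (depth z_c below the surface of column A) and equate Σ ρ_i t_i down to z_c; mantle fills any gap and the z_c terms cancel.
Column A: 3.253×2500 + 9.772×2880 + x×3030 + (z_c − 13.025 − x)×3370
Column B: 0.8133×0 + 12.43×2770 + 10.41×2980 + (z_c − 0.8133 − 22.84)×3370
The z_c×3370 term appears on both sides and cancels. Collect the known terms of each column as K = Σ(ρt)_known − 3370 × (depth of known layers): K_A = 36275.86 − 3370×13.025 = −7618.39; K_B = 65452.9 − 3370×(0.8133 + 22.84) = −14258.721.
Balance: K_A − x×(3370 − 3030) = K_B, so x = (K_A − K_B)/(3370 − 3030) = 6640.33/340 = 19.5 km.

19.5 km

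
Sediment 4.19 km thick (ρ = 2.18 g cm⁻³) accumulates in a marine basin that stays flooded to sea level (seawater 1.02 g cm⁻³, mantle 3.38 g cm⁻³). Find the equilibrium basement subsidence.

2.06 km

Submarine loading: the sediment displaces seawater, and the subsidence is in turn flooded, so s (ρ_m − ρ_w) = t (ρ_sed − ρ_w).
s = 4.19 km × (2.18 − 1.02) / (3.38 − 1.02) = 2.06 km.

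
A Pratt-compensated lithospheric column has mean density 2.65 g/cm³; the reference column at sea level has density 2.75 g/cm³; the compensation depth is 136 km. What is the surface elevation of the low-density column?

ρ_ref D = ρ (D + h) → h = D (ρ_ref − ρ)/ρ.
h = 136 km × (2.75 − 2.65)/2.65 = 5.13 km.

5.13 km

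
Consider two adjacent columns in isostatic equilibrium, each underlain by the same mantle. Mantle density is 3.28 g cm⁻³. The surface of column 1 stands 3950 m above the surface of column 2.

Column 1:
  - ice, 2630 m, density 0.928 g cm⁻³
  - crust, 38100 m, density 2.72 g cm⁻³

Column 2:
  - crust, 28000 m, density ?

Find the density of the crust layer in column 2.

Take the compensation level at the base of the deeper column (depth z_c below the surface of column 1) and equate Σ ρ_i t_i down to z_c; mantle fills any gap and the z_c terms cancel.
Column 1: 2630×0.928 + 38100×2.72 + (z_c − 40730)×3.28
Column 2: 3950×0 + 28000×ρ + (z_c − 3950 − 28000)×3.28
The z_c×3.28 term appears on both sides and cancels. Collect the known terms of each column as K = Σ(ρt)_known − 3.28 × (depth of known layers): K_1 = 106072.64 − 3.28×40730 = −27521.76; K_2 = 0 − 3.28×(3950 + 28000) = −104796.
Balance: K_1 = K_2 + 28000×ρ, so ρ = (K_1 − K_2)/28000 = 77274.2/28000 = 2.76 g cm⁻³.

2.76 g cm⁻³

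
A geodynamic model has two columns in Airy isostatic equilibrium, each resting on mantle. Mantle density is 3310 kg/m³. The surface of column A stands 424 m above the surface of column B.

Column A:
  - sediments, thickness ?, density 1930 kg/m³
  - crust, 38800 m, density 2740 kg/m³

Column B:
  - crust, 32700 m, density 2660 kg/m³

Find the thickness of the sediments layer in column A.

393 m

Take the compensation level at the base of the deeper column (depth z_c below the surface of column A) and equate Σ ρ_i t_i down to z_c; mantle fills any gap and the z_c terms cancel.
Column A: x×1930 + 38800×2740 + (z_c − 38800 − x)×3310
Column B: 424×0 + 32700×2660 + (z_c − 424 − 32700)×3310
The z_c×3310 term appears on both sides and cancels. Collect the known terms of each column as K = Σ(ρt)_known − 3310 × (depth of known layers): K_A = 106312000 − 3310×38800 = −22116000; K_B = 86982000 − 3310×(424 + 32700) = −22658440.
Balance: K_A − x×(3310 − 1930) = K_B, so x = (K_A − K_B)/(3310 − 1930) = 542440/1380 = 393 m.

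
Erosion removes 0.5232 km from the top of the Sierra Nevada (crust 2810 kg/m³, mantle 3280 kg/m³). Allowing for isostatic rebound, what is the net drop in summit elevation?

Rebound u = e ρ_c/ρ_m = 0.5232 km × 2810/3280 = 0.4482 km.
Net surface drop = e − u = 0.5232 km − 0.4482 km = e (ρ_m − ρ_c)/ρ_m = 0.075 km.

0.075 km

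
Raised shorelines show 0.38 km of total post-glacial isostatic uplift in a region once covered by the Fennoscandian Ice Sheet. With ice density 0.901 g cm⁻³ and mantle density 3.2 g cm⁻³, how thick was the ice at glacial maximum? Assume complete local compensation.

1.35 km

u = t ρ_ice/ρ_m → t = u ρ_m/ρ_ice = 0.38 km × 3.2/0.901 = 1.35 km.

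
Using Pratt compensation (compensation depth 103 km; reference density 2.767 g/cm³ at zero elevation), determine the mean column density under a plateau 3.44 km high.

2.68 g/cm³

Pratt balance: ρ_ref D = ρ (D + h).
ρ = ρ_ref D/(D + h) = 2.767 × 103 km/(103 km + 3.44 km) = 2.68 g/cm³.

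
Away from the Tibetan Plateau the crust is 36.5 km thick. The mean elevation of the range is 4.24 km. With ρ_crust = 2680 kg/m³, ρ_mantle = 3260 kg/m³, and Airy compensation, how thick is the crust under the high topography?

60.3 km

Root depth r = h ρ_c / (ρ_m − ρ_c) = 4.24 km × 2680 / 580 = 19.59 km.
Total thickness = T + h + r = 36.5 km + 4.24 km + 19.59 km = 60.3 km.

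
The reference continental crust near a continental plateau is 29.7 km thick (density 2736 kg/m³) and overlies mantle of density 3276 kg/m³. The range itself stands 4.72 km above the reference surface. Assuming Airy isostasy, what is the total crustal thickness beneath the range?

58.3 km

Root depth r = h ρ_c / (ρ_m − ρ_c) = 4.72 km × 2736 / 540 = 23.91 km.
Total thickness = T + h + r = 29.7 km + 4.72 km + 23.91 km = 58.3 km.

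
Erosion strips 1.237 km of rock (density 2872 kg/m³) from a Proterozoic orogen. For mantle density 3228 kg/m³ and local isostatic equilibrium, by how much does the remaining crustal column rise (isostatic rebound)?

Unloading: uplift u = e ρ_c/ρ_m = 1.237 km × 2872/3228 = 1.1 km.

1.1 km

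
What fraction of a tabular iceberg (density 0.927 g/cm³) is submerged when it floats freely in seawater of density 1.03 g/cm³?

Submerged fraction = ρ_obj/ρ_fluid = 0.927/1.03 = 90%.

90%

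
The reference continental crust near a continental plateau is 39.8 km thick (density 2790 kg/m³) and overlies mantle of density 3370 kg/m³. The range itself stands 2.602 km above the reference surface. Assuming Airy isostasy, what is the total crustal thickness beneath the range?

Root depth r = h ρ_c / (ρ_m − ρ_c) = 2.602 km × 2790 / 580 = 12.52 km.
Total thickness = T + h + r = 39.8 km + 2.602 km + 12.52 km = 54.9 km.

54.9 km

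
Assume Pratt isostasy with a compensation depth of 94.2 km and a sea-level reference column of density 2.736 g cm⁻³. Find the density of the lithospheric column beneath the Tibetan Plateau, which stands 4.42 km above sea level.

Pratt balance: ρ_ref D = ρ (D + h).
ρ = ρ_ref D/(D + h) = 2.736 × 94.2 km/(94.2 km + 4.42 km) = 2.61 g cm⁻³.

2.61 g cm⁻³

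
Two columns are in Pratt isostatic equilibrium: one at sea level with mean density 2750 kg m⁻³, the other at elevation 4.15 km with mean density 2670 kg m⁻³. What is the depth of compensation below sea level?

139 km

ρ_ref D = ρ (D + h) → D (ρ_ref − ρ) = ρ h.
D = ρ h/(ρ_ref − ρ) = 2670 × 4.15 km/(2750 − 2670) = 139 km.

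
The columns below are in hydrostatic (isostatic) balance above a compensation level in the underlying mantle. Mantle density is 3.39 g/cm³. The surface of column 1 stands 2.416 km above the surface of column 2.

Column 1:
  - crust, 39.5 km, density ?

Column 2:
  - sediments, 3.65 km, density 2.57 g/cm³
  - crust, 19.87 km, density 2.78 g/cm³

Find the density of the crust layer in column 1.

Take the compensation level at the base of the deeper column (depth z_c below the surface of column 1) and equate Σ ρ_i t_i down to z_c; mantle fills any gap and the z_c terms cancel.
Column 1: 39.5×ρ + (z_c − 39.5)×3.39
Column 2: 2.416×0 + 3.65×2.57 + 19.87×2.78 + (z_c − 2.416 − 23.52)×3.39
The z_c×3.39 term appears on both sides and cancels. Collect the known terms of each column as K = Σ(ρt)_known − 3.39 × (depth of known layers): K_1 = 0 − 3.39×39.5 = −133.905; K_2 = 64.6191 − 3.39×(2.416 + 23.52) = −23.30394.
Balance: K_1 + 39.5×ρ = K_2, so ρ = (K_2 − K_1)/39.5 = 110.601/39.5 = 2.8 g/cm³.

2.8 g/cm³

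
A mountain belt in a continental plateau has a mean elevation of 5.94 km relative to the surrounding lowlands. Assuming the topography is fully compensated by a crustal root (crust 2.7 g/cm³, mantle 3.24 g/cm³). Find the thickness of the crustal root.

29.7 km

Balancing pressure at the compensation depth: the weight of the topography is balanced by the buoyancy of the root, ρ_c h = (ρ_m − ρ_c) r.
r = h · ρ_c / (ρ_m − ρ_c) = 5.94 km × 2.7 / (3.24 − 2.7) = 29.7 km.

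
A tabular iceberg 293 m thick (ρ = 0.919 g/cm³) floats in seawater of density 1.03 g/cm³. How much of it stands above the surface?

Floating equilibrium: submerged depth d = t ρ_obj/ρ_fluid = 293 m × 0.919/1.03 = 261.4 m.
Freeboard = t − d = 293 m − 261.4 m = 31.6 m.

31.6 m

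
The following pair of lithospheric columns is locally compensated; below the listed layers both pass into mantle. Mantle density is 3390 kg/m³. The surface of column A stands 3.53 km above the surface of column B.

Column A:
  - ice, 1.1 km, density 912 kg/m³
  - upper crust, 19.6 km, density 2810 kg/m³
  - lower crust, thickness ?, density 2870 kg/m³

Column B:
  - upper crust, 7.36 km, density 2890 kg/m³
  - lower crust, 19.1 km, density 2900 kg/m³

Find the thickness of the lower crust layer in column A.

21 km

Take the compensation level at the base of the deeper column (depth z_c below the surface of column A) and equate Σ ρ_i t_i down to z_c; mantle fills any gap and the z_c terms cancel.
Column A: 1.1×912 + 19.6×2810 + x×2870 + (z_c − 20.7 − x)×3390
Column B: 3.53×0 + 7.36×2890 + 19.1×2900 + (z_c − 3.53 − 26.46)×3390
The z_c×3390 term appears on both sides and cancels. Collect the known terms of each column as K = Σ(ρt)_known − 3390 × (depth of known layers): K_A = 56079.2 − 3390×20.7 = −14093.8; K_B = 76660.4 − 3390×(3.53 + 26.46) = −25005.7.
Balance: K_A − x×(3390 − 2870) = K_B, so x = (K_A − K_B)/(3390 − 2870) = 10911.9/520 = 21 km.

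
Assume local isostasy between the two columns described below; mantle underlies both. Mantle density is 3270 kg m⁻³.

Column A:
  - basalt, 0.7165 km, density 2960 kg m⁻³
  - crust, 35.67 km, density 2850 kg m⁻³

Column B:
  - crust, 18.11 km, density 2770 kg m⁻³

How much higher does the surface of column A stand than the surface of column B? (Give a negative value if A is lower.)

For any compensation level in the mantle, the mantle terms cancel and isostasy reduces to e = (Σt_A − Σt_B) − (Σ(ρt)_A − Σ(ρt)_B) / ρ_m.
Σt_A = 36.3865 km; Σt_B = 18.11 km; Σ(ρt)_A = 103780.34; Σ(ρt)_B = 50164.7 (in km·kg m⁻³).
e = (36.3865 − 18.11) − (103780.34 − 50164.7) / 3270 = 1.88 km.

1.88 km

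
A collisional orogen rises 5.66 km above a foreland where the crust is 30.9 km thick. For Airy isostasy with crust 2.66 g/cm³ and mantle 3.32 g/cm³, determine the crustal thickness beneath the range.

59.4 km

Root depth r = h ρ_c / (ρ_m − ρ_c) = 5.66 km × 2.66 / 0.66 = 22.81 km.
Total thickness = T + h + r = 30.9 km + 5.66 km + 22.81 km = 59.4 km.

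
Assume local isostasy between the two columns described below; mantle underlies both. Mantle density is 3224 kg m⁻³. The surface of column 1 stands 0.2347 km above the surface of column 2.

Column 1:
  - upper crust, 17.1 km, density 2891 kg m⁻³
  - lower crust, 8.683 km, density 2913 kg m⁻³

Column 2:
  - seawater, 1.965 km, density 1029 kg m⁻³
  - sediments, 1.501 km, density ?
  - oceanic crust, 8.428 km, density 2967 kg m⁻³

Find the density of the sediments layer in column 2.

2450 kg m⁻³

Take the compensation level at the base of the deeper column (depth z_c below the surface of column 1) and equate Σ ρ_i t_i down to z_c; mantle fills any gap and the z_c terms cancel.
Column 1: 17.1×2891 + 8.683×2913 + (z_c − 25.783)×3224
Column 2: 0.2347×0 + 1.965×1029 + 1.501×ρ + 8.428×2967 + (z_c − 0.2347 − 11.894)×3224
The z_c×3224 term appears on both sides and cancels. Collect the known terms of each column as K = Σ(ρt)_known − 3224 × (depth of known layers): K_1 = 74729.679 − 3224×25.783 = −8394.713; K_2 = 27027.861 − 3224×(0.2347 + 11.894) = −12075.0678.
Balance: K_1 = K_2 + 1.501×ρ, so ρ = (K_1 − K_2)/1.501 = 3680.35/1.501 = 2450 kg m⁻³.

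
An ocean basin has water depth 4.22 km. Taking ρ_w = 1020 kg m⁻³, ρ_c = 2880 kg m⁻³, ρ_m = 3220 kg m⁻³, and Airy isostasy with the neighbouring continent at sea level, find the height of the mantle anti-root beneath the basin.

By Archimedes' principle applied to the lithosphere: replacing crust with seawater at the top is compensated by replacing crust with mantle at the base: d (ρ_c − ρ_w) = a (ρ_m − ρ_c).
a = d (ρ_c − ρ_w)/(ρ_m − ρ_c) = 4.22 km × 1860/340 = 23.1 km.

23.1 km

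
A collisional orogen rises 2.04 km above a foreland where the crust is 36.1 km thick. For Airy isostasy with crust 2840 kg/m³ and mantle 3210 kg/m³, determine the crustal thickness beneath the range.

Root depth r = h ρ_c / (ρ_m − ρ_c) = 2.04 km × 2840 / 370 = 15.66 km.
Total thickness = T + h + r = 36.1 km + 2.04 km + 15.66 km = 53.8 km.

53.8 km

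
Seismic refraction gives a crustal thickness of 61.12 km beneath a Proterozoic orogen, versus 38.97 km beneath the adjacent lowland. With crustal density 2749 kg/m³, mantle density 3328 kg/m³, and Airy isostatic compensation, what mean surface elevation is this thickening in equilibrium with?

3.85 km

Excess crust Δ = 61.12 km − 38.97 km = 22.15 km, split between elevation h and root r with h + r = Δ.
Airy balance ρ_c h = (ρ_m − ρ_c) r gives r = h ρ_c/(ρ_m − ρ_c), so h (1 + ρ_c/(ρ_m − ρ_c)) = Δ, i.e. h = Δ (ρ_m − ρ_c)/ρ_m.
h = 22.15 km × 579/3328 = 3.85 km.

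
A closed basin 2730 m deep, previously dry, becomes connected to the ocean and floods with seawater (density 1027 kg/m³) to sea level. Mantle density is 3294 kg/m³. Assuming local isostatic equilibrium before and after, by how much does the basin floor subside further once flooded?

After flooding the water column is d + s deep. Its weight must equal the weight of mantle displaced by the extra subsidence s: (d + s) ρ_w = s ρ_m.
s = d ρ_w / (ρ_m − ρ_w) = 2730 m × 1027/(3294 − 1027) = 1240 m.

1240 m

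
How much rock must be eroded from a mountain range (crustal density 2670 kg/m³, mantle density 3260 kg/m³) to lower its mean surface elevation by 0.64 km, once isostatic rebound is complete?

3.54 km

Net drop Δ = e − u = e − e ρ_c/ρ_m = e (ρ_m − ρ_c)/ρ_m.
e = Δ ρ_m/(ρ_m − ρ_c) = 0.64 km × 3260/590 = 3.54 km.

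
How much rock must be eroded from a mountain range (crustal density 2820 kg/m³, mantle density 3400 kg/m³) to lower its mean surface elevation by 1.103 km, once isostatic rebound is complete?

6.47 km

Net drop Δ = e − u = e − e ρ_c/ρ_m = e (ρ_m − ρ_c)/ρ_m.
e = Δ ρ_m/(ρ_m − ρ_c) = 1.103 km × 3400/580 = 6.47 km.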